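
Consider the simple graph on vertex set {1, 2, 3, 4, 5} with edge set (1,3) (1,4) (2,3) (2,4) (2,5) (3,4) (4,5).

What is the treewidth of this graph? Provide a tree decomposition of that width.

Treewidth 2.
One such decomposition:
Bags: B1 = {2, 3, 4}  B2 = {1, 3, 4}  B3 = {2, 4, 5}
Tree: B1–B2, B1–B3

Each bag holds 3 vertices, so the decomposition has width 2, which upper-bounds the treewidth. For the lower bound, the 3 vertices {1, 3, 4} are pairwise adjacent, and any tree decomposition puts a clique entirely inside one bag — forcing width ≥ 2. The upper and lower bounds meet at 2, so that is the treewidth.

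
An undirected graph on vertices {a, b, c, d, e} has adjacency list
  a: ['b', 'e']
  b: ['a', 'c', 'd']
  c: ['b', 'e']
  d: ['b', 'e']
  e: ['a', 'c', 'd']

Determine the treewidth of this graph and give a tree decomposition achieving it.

Treewidth 2.
Bags: B1 = {b, d, e}  B2 = {a, b, e}  B3 = {b, c, e}
Tree: B1–B2, B2–B3

Each bag holds 3 vertices, so the decomposition has width 2, which upper-bounds the treewidth. Since e–d–b–a–e is a cycle in G, G is not acyclic. Forests are exactly the graphs of treewidth ≤ 1, so tw(G) ≥ 2. The upper and lower bounds meet at 2, so that is the treewidth.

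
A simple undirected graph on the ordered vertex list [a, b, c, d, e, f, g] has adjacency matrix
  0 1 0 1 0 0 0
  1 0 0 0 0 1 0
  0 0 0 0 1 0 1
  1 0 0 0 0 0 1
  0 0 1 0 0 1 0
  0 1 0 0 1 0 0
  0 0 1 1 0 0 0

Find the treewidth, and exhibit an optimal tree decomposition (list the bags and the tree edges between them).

Treewidth 2.
One optimal decomposition is:
Bags: B1 = {a, d, g}  B2 = {a, b, g}  B3 = {b, f, g}  B4 = {e, f, g}  B5 = {c, e, g}
Tree: B1–B2, B2–B3, B3–B4, B4–B5

Each bag holds 3 vertices, so the decomposition has width 2, which upper-bounds the treewidth. For the lower bound, G contains the cycle g–d–a–b–f–e–c–g, so G is not a forest; only forests have treewidth ≤ 1, hence tw(G) ≥ 2. Hence tw(G) = 2 exactly.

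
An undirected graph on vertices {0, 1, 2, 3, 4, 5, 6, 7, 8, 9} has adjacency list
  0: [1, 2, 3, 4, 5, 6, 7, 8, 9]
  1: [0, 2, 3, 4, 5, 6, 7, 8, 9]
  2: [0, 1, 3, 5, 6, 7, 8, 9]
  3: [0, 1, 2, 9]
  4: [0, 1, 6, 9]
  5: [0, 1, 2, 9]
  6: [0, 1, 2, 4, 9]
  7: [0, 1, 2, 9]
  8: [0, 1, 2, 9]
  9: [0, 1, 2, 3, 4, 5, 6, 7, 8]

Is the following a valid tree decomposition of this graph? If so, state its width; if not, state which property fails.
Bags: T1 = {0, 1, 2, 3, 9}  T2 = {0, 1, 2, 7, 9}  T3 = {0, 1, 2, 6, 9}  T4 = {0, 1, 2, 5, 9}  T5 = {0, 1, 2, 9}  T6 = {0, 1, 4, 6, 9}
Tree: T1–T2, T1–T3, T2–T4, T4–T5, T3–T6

A tree decomposition must satisfy three properties: every vertex lies in some bag; for every edge, both endpoints lie together in some bag; and for every vertex, the bags containing it form a connected subtree. Here vertex 8 appears in no bag, so the decomposition is invalid.

No — vertex 8 appears in no bag.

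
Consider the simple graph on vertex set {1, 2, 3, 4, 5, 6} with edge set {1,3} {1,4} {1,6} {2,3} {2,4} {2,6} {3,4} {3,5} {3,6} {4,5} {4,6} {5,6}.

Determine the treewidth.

3

A width-3 tree decomposition is:
Bags: B1 = {1, 3, 4, 6}  B2 = {2, 3, 4, 6}  B3 = {3, 4, 5, 6}
Tree: B1–B2, B2–B3
Every bag has size at most 4, so the width is 4 − 1 = 3 and tw(G) ≤ 3. Conversely, {1, 3, 4, 6} is a clique of size 4, and the vertices of any clique must share a bag in every tree decomposition; so some bag has ≥ 4 vertices and tw(G) ≥ 3. Combining the bounds, tw(G) = 3.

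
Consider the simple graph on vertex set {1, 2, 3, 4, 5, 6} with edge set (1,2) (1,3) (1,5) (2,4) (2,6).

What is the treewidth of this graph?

A width-1 tree decomposition is:
Bags: B1 = {1, 3}  B2 = {1, 2}  B3 = {2, 6}  B4 = {1, 5}  B5 = {2, 4}
Tree: B1–B2, B2–B3, B2–B4, B2–B5
The largest bag has 2 vertices, giving width 1; this decomposition certifies tw(G) ≤ 1. Any graph with an edge has treewidth ≥ 1, and G has the edge 1–3. Therefore the treewidth is 1.

1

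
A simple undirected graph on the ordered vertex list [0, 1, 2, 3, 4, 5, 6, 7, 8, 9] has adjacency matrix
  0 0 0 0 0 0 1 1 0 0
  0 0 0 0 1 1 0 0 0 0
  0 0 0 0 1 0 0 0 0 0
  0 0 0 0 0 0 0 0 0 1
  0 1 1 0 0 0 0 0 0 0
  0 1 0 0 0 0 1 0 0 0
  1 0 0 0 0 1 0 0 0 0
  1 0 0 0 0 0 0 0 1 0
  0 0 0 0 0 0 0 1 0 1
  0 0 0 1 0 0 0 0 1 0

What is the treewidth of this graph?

A width-1 tree decomposition is:
Bags: B1 = {2, 4}  B2 = {1, 4}  B3 = {1, 5}  B4 = {5, 6}  B5 = {0, 6}  B6 = {0, 7}  B7 = {7, 8}  B8 = {8, 9}  B9 = {3, 9}
Tree: B1–B2, B2–B3, B3–B4, B4–B5, B5–B6, B6–B7, B7–B8, B8–B9
Every bag has size at most 2, so the width is 2 − 1 = 1 and tw(G) ≤ 1. G has an edge, so its treewidth is at least 1. Combining the bounds, tw(G) = 1.

1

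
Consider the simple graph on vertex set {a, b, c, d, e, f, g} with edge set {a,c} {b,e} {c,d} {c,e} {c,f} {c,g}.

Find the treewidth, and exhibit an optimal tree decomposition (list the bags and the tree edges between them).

Treewidth 1.
One optimal decomposition is:
Bags: B1 = {c, f}  B2 = {c, g}  B3 = {a, c}  B4 = {c, e}  B5 = {b, e}  B6 = {c, d}
Tree: B1–B2, B1–B3, B1–B4, B4–B5, B4–B6

The largest bag has 2 vertices, giving width 1; this decomposition certifies tw(G) ≤ 1. Any graph with an edge has treewidth ≥ 1, and G has the edge f–c. Combining the bounds, tw(G) = 1.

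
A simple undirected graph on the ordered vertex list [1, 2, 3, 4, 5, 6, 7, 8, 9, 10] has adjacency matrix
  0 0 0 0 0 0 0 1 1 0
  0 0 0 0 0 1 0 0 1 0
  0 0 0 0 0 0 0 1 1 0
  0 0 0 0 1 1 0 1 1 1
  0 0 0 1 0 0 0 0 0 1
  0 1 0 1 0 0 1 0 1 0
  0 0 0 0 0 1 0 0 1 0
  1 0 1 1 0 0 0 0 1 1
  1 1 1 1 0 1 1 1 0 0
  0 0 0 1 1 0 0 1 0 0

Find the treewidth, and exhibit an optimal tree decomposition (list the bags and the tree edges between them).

The largest bag has 3 vertices, giving width 2; this decomposition certifies tw(G) ≤ 2. On the other hand G contains the 3-clique {1, 8, 9}. A clique must lie in a single bag of any decomposition, so no decomposition can have width below 2. Hence tw(G) = 2 exactly.

Treewidth 2.
Bags: B1 = {1, 8, 9}  B2 = {4, 8, 9}  B3 = {4, 6, 9}  B4 = {2, 6, 9}  B5 = {4, 8, 10}  B6 = {4, 5, 10}  B7 = {6, 7, 9}  B8 = {3, 8, 9}
Tree: B1–B2, B2–B3, B3–B4, B2–B5, B5–B6, B4–B7, B2–B8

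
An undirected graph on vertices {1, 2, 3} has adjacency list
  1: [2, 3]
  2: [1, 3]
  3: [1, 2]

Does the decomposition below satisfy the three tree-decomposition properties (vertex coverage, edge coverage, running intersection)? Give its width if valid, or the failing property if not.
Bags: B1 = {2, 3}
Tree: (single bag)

A tree decomposition must satisfy three properties: every vertex lies in some bag; for every edge, both endpoints lie together in some bag; and for every vertex, the bags containing it form a connected subtree. Here vertex 1 appears in no bag, so the decomposition is invalid.

No — vertex 1 appears in no bag.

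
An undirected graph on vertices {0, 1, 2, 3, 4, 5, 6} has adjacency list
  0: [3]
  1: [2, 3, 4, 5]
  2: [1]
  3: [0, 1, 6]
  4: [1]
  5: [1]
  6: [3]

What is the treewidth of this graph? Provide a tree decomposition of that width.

Treewidth 1.
One such decomposition:
Bags: B1 = {1, 2}  B2 = {1, 5}  B3 = {1, 4}  B4 = {1, 3}  B5 = {3, 6}  B6 = {0, 3}
Tree: B1–B2, B1–B3, B1–B4, B4–B5, B5–B6

Every bag has size at most 2, so the width is 2 − 1 = 1 and tw(G) ≤ 1. Any graph with an edge has treewidth ≥ 1, and G has the edge 2–1. Combining the bounds, tw(G) = 1.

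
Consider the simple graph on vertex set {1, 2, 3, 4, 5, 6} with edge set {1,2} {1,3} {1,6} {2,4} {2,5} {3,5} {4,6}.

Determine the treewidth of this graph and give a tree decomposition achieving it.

The largest bag has 3 vertices, giving width 2; this decomposition certifies tw(G) ≤ 2. For the lower bound, G contains the cycle 4–6–1–2–4, so G is not a forest; only forests have treewidth ≤ 1, hence tw(G) ≥ 2. Hence tw(G) = 2 exactly.

Treewidth 2.
One optimal decomposition is:
Bags: B1 = {2, 4, 6}  B2 = {1, 2, 6}  B3 = {1, 2, 5}  B4 = {1, 3, 5}
Tree: B1–B2, B2–B3, B3–B4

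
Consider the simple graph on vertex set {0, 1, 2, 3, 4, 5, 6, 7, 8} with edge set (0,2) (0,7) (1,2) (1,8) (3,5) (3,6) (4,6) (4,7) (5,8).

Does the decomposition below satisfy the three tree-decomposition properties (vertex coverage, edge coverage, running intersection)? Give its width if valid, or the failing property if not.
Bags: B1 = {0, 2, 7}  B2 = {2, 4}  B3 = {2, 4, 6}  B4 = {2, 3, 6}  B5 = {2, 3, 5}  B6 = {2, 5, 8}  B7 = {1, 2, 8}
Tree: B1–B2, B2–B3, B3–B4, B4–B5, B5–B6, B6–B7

A tree decomposition must satisfy three properties: every vertex lies in some bag; for every edge, both endpoints lie together in some bag; and for every vertex, the bags containing it form a connected subtree. Here edge (7,4) lies in no bag, so the decomposition is invalid.

No — edge (7,4) lies in no bag.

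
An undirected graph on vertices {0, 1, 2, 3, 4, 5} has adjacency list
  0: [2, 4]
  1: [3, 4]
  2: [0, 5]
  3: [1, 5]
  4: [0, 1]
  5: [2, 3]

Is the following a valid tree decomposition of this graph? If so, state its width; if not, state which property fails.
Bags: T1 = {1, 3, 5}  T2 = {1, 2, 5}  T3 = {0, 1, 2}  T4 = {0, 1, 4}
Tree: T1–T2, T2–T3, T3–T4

Every vertex of G appears in some bag (union = {0, 1, 2, 3, 4, 5}); every edge is covered by a bag; and for each vertex v the set of bags containing v is connected in the bag tree. The decomposition is therefore valid. The largest bag has 3 vertices, so the width is 2.

Yes; width 2.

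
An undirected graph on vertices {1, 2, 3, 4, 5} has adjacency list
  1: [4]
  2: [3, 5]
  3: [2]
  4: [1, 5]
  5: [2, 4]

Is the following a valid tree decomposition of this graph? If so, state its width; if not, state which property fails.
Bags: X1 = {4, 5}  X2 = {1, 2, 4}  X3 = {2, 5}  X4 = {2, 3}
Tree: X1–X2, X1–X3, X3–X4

A tree decomposition must satisfy three properties: every vertex lies in some bag; for every edge, both endpoints lie together in some bag; and for every vertex, the bags containing it form a connected subtree. Here bags containing vertex 2 are not connected in the tree, so the decomposition is invalid.

No — bags containing vertex 2 are not connected in the tree.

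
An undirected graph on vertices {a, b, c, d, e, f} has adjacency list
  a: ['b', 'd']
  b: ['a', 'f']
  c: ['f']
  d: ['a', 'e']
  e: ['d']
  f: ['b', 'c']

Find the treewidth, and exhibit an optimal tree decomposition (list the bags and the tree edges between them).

Treewidth 1.
One optimal decomposition is:
Bags: B1 = {c, f}  B2 = {b, f}  B3 = {a, b}  B4 = {a, d}  B5 = {d, e}
Tree: B1–B2, B2–B3, B3–B4, B4–B5

Every bag has size at most 2, so the width is 2 − 1 = 1 and tw(G) ≤ 1. Any graph with an edge has treewidth ≥ 1, and G has the edge c–f. Hence tw(G) = 1 exactly.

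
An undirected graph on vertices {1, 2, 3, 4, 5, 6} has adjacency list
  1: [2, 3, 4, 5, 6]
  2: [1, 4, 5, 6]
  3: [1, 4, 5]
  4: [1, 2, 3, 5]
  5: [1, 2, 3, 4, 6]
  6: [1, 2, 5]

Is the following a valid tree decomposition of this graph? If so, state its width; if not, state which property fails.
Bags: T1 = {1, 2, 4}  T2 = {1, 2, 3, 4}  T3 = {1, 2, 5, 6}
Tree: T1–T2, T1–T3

A tree decomposition must satisfy three properties: every vertex lies in some bag; for every edge, both endpoints lie together in some bag; and for every vertex, the bags containing it form a connected subtree. Here edge (5,4) lies in no bag, so the decomposition is invalid.

No — edge (5,4) lies in no bag.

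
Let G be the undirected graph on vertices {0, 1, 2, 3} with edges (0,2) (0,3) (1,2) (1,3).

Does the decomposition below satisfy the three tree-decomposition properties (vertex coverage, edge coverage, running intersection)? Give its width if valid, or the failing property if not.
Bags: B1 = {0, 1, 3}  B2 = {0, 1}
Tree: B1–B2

A tree decomposition must satisfy three properties: every vertex lies in some bag; for every edge, both endpoints lie together in some bag; and for every vertex, the bags containing it form a connected subtree. Here vertex 2 appears in no bag, so the decomposition is invalid.

No — vertex 2 appears in no bag.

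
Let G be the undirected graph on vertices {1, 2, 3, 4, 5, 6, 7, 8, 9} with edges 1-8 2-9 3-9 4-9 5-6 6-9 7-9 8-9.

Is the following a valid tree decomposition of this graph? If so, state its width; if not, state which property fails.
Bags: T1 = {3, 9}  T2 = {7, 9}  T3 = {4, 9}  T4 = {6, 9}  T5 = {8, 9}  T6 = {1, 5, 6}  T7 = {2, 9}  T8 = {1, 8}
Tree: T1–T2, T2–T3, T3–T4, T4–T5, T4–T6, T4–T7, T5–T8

A tree decomposition must satisfy three properties: every vertex lies in some bag; for every edge, both endpoints lie together in some bag; and for every vertex, the bags containing it form a connected subtree. Here bags containing vertex 1 are not connected in the tree, so the decomposition is invalid.

No — bags containing vertex 1 are not connected in the tree.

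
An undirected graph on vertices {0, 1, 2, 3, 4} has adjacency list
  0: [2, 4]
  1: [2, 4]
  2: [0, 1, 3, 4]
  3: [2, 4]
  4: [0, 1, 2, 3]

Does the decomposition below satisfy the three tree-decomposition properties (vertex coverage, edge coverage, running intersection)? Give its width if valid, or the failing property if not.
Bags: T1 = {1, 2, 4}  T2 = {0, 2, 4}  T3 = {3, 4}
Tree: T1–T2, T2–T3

A tree decomposition must satisfy three properties: every vertex lies in some bag; for every edge, both endpoints lie together in some bag; and for every vertex, the bags containing it form a connected subtree. Here edge (2,3) lies in no bag, so the decomposition is invalid.

No — edge (2,3) lies in no bag.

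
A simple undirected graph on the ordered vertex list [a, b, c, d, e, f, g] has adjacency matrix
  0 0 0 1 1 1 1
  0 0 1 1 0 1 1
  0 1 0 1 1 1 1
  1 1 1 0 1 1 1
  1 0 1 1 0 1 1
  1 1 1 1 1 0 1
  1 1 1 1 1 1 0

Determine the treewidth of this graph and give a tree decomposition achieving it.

Treewidth 4.
One optimal decomposition is:
Bags: B1 = {a, d, e, f, g}  B2 = {c, d, e, f, g}  B3 = {b, c, d, f, g}
Tree: B1–B2, B2–B3

Every bag has size at most 5, so the width is 5 − 1 = 4 and tw(G) ≤ 4. For the lower bound, the 5 vertices {c, d, e, f, g} are pairwise adjacent, and any tree decomposition puts a clique entirely inside one bag — forcing width ≥ 4. Hence tw(G) = 4 exactly.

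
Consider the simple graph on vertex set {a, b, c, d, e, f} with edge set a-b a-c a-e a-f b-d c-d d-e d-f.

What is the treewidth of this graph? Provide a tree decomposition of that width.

The largest bag has 3 vertices, giving width 2; this decomposition certifies tw(G) ≤ 2. The edges d–b–a–c–d form a cycle, so G is not a tree and its treewidth is at least 2. Hence tw(G) = 2 exactly.

Treewidth 2.
Bags: B1 = {a, b, d}  B2 = {a, c, d}  B3 = {a, d, e}  B4 = {a, d, f}
Tree: B1–B2, B2–B3, B3–B4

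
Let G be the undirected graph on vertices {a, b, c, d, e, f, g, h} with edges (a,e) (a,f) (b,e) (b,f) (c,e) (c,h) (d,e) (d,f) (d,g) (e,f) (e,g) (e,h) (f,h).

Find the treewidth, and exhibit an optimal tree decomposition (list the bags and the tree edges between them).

Treewidth 2.
One optimal decomposition is:
Bags: B1 = {c, e, h}  B2 = {e, f, h}  B3 = {d, e, f}  B4 = {a, e, f}  B5 = {b, e, f}  B6 = {d, e, g}
Tree: B1–B2, B2–B3, B2–B4, B2–B5, B3–B6

Every bag has size at most 3, so the width is 3 − 1 = 2 and tw(G) ≤ 2. On the other hand G contains the 3-clique {d, e, g}. A clique must lie in a single bag of any decomposition, so no decomposition can have width below 2. Therefore the treewidth is 2.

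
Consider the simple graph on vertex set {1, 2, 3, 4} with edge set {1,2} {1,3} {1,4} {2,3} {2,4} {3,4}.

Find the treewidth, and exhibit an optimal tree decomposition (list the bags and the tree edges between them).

With just one bag of size 4, the width is 4 − 1 = 3, so tw(G) ≤ 3. For the lower bound, the 4 vertices {1, 2, 3, 4} are pairwise adjacent, and any tree decomposition puts a clique entirely inside one bag — forcing width ≥ 3. Combining the bounds, tw(G) = 3.

Treewidth 3.
Bags: B1 = {1, 2, 3, 4}
Tree: (single bag)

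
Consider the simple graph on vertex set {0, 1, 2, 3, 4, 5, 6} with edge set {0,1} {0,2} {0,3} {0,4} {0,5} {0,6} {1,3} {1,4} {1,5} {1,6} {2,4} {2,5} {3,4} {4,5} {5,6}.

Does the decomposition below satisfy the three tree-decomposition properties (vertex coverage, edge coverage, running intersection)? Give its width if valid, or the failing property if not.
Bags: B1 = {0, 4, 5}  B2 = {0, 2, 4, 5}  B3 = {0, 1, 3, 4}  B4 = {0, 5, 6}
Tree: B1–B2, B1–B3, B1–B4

No — edge (1,5) lies in no bag.

A tree decomposition must satisfy three properties: every vertex lies in some bag; for every edge, both endpoints lie together in some bag; and for every vertex, the bags containing it form a connected subtree. Here edge (1,5) lies in no bag, so the decomposition is invalid.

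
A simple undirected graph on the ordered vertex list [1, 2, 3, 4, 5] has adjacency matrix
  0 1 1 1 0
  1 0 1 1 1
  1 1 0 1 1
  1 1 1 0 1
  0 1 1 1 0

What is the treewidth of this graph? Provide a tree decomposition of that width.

Treewidth 3.
One such decomposition:
Bags: B1 = {1, 2, 3, 4}  B2 = {2, 3, 4, 5}
Tree: B1–B2

The largest bag has 4 vertices, giving width 3; this decomposition certifies tw(G) ≤ 3. Conversely, {1, 2, 3, 4} is a clique of size 4, and the vertices of any clique must share a bag in every tree decomposition; so some bag has ≥ 4 vertices and tw(G) ≥ 3. The upper and lower bounds meet at 3, so that is the treewidth.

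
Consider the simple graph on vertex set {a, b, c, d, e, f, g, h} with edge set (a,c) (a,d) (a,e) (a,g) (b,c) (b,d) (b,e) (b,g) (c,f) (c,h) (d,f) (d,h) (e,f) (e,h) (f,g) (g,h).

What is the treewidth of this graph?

4

A width-4 tree decomposition is:
Bags: B1 = {a, c, d, e, g}  B2 = {c, d, e, f, g}  B3 = {b, c, d, e, g}  B4 = {c, d, e, g, h}
Tree: B1–B2, B2–B3, B3–B4
Every bag has size at most 5, so the width is 5 − 1 = 4 and tw(G) ≤ 4. For the lower bound: the 5 vertex sets {a,c}, {d,f}, {b,e}, {g}, {h} are disjoint, each induces a connected subgraph, and every pair is joined by at least one edge of G. Contracting each set to a single vertex therefore yields K_{5} as a minor, and since treewidth is minor-monotone, tw(G) ≥ tw(K_{5}) = 4. Therefore the treewidth is 4.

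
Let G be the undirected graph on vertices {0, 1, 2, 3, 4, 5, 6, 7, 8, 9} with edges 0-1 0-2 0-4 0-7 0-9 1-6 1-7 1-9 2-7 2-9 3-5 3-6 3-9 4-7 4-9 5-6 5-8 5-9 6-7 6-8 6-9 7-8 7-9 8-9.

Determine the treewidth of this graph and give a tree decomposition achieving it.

Each bag holds 4 vertices, so the decomposition has width 3, which upper-bounds the treewidth. On the other hand G contains the 4-clique {3, 5, 6, 9}. A clique must lie in a single bag of any decomposition, so no decomposition can have width below 3. Combining the bounds, tw(G) = 3.

Treewidth 3.
Bags: B1 = {1, 6, 7, 9}  B2 = {0, 1, 7, 9}  B3 = {6, 7, 8, 9}  B4 = {5, 6, 8, 9}  B5 = {0, 4, 7, 9}  B6 = {3, 5, 6, 9}  B7 = {0, 2, 7, 9}
Tree: B1–B2, B1–B3, B3–B4, B2–B5, B4–B6, B5–B7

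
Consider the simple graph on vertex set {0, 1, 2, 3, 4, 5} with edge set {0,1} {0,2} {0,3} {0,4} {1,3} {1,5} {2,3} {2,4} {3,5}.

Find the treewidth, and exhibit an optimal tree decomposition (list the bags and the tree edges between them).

Treewidth 2.
Bags: B1 = {0, 2, 3}  B2 = {0, 1, 3}  B3 = {1, 3, 5}  B4 = {0, 2, 4}
Tree: B1–B2, B2–B3, B1–B4

The largest bag has 3 vertices, giving width 2; this decomposition certifies tw(G) ≤ 2. On the other hand G contains the 3-clique {0, 1, 3}. A clique must lie in a single bag of any decomposition, so no decomposition can have width below 2. Therefore the treewidth is 2.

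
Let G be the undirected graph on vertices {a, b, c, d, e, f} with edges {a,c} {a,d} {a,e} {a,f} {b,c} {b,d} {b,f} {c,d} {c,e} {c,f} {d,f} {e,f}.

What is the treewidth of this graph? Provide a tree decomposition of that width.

Treewidth 3.
One optimal decomposition is:
Bags: B1 = {a, c, d, f}  B2 = {a, c, e, f}  B3 = {b, c, d, f}
Tree: B1–B2, B1–B3

Every bag has size at most 4, so the width is 4 − 1 = 3 and tw(G) ≤ 3. Conversely, {a, c, d, f} is a clique of size 4, and the vertices of any clique must share a bag in every tree decomposition; so some bag has ≥ 4 vertices and tw(G) ≥ 3. Hence tw(G) = 3 exactly.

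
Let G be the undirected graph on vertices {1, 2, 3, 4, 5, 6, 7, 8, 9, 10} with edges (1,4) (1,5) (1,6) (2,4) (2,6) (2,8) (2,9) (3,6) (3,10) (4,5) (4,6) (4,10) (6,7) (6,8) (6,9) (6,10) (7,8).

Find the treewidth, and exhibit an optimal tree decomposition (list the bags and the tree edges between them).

The largest bag has 3 vertices, giving width 2; this decomposition certifies tw(G) ≤ 2. For the lower bound, the 3 vertices {1, 4, 5} are pairwise adjacent, and any tree decomposition puts a clique entirely inside one bag — forcing width ≥ 2. Combining the bounds, tw(G) = 2.

Treewidth 2.
One optimal decomposition is:
Bags: B1 = {4, 6, 10}  B2 = {1, 4, 6}  B3 = {1, 4, 5}  B4 = {2, 4, 6}  B5 = {2, 6, 8}  B6 = {2, 6, 9}  B7 = {3, 6, 10}  B8 = {6, 7, 8}
Tree: B1–B2, B2–B3, B1–B4, B4–B5, B5–B6, B1–B7, B5–B8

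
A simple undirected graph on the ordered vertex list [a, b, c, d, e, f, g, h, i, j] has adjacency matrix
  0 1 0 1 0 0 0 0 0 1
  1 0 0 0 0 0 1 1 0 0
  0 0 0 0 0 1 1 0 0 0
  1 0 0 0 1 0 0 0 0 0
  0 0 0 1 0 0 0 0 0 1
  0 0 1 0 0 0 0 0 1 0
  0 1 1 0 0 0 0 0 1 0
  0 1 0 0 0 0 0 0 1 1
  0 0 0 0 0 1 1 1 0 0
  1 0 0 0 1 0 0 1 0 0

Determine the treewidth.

A width-2 tree decomposition is:
Bags: B1 = {c, f, i}  B2 = {c, g, i}  B3 = {g, h, i}  B4 = {b, g, h}  B5 = {b, h, j}  B6 = {a, b, j}  B7 = {a, e, j}  B8 = {a, d, e}
Tree: B1–B2, B2–B3, B3–B4, B4–B5, B5–B6, B6–B7, B7–B8
The largest bag has 3 vertices, giving width 2; this decomposition certifies tw(G) ≤ 2. Since f–c–g–i–f is a cycle in G, G is not acyclic. Forests are exactly the graphs of treewidth ≤ 1, so tw(G) ≥ 2. The upper and lower bounds meet at 2, so that is the treewidth.

2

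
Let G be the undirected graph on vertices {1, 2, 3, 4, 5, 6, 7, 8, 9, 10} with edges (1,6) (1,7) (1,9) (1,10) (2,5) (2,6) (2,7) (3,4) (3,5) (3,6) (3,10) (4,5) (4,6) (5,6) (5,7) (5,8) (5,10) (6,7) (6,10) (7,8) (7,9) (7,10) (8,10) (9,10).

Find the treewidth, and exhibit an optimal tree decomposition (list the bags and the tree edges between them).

Each bag holds 4 vertices, so the decomposition has width 3, which upper-bounds the treewidth. Conversely, {1, 7, 9, 10} is a clique of size 4, and the vertices of any clique must share a bag in every tree decomposition; so some bag has ≥ 4 vertices and tw(G) ≥ 3. Therefore the treewidth is 3.

Treewidth 3.
One optimal decomposition is:
Bags: B1 = {5, 6, 7, 10}  B2 = {1, 6, 7, 10}  B3 = {2, 5, 6, 7}  B4 = {3, 5, 6, 10}  B5 = {5, 7, 8, 10}  B6 = {3, 4, 5, 6}  B7 = {1, 7, 9, 10}
Tree: B1–B2, B1–B3, B1–B4, B1–B5, B4–B6, B2–B7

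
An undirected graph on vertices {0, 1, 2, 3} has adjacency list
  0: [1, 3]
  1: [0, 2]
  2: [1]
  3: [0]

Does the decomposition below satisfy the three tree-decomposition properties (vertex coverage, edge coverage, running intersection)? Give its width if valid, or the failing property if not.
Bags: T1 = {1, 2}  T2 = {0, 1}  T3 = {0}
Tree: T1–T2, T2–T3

No — vertex 3 appears in no bag.

A tree decomposition must satisfy three properties: every vertex lies in some bag; for every edge, both endpoints lie together in some bag; and for every vertex, the bags containing it form a connected subtree. Here vertex 3 appears in no bag, so the decomposition is invalid.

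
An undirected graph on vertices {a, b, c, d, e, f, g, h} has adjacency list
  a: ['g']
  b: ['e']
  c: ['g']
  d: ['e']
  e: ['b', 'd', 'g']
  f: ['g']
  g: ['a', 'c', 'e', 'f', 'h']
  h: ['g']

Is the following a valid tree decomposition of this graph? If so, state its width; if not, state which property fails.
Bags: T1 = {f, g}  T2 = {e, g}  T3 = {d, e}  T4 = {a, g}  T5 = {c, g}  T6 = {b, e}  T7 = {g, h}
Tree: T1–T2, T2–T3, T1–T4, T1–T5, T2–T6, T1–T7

Every vertex of G appears in some bag (union = {a, b, c, d, e, f, g, h}); every edge is covered by a bag; and for each vertex v the set of bags containing v is connected in the bag tree. The decomposition is therefore valid. The largest bag has 2 vertices, so the width is 1.

Yes; width 1.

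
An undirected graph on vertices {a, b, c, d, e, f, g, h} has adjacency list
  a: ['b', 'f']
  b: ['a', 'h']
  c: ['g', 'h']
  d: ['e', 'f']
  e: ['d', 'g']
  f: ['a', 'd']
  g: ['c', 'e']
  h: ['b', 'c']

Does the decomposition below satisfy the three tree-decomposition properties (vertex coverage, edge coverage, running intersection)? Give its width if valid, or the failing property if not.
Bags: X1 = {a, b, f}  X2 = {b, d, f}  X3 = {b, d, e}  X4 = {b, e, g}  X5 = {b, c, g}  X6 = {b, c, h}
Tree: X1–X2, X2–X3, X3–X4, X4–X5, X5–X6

Yes; width 2.

Checking the three conditions: (i) the bags cover all of {a, b, c, d, e, f, g, h}; (ii) for each edge, some bag contains both endpoints; (iii) the bags containing any fixed vertex form a subtree. All hold, so the decomposition is valid with width 3 − 1 = 2.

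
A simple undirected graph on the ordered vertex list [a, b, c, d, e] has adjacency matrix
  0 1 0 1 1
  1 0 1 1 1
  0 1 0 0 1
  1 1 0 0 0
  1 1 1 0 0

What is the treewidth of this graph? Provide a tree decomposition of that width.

Treewidth 2.
One optimal decomposition is:
Bags: B1 = {b, c, e}  B2 = {a, b, e}  B3 = {a, b, d}
Tree: B1–B2, B2–B3

Each bag holds 3 vertices, so the decomposition has width 2, which upper-bounds the treewidth. Conversely, {a, b, d} is a clique of size 3, and the vertices of any clique must share a bag in every tree decomposition; so some bag has ≥ 3 vertices and tw(G) ≥ 2. The upper and lower bounds meet at 2, so that is the treewidth.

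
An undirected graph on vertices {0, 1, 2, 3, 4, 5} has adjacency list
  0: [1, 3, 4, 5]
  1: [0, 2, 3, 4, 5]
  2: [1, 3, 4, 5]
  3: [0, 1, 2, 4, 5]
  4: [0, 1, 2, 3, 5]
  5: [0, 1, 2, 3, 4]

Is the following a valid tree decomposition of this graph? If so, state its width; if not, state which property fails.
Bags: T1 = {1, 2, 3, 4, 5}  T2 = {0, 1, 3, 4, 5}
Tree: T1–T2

Checking the three conditions: (i) the bags cover all of {0, 1, 2, 3, 4, 5}; (ii) for each edge, some bag contains both endpoints; (iii) the bags containing any fixed vertex form a subtree. All hold, so the decomposition is valid with width 5 − 1 = 4.

Yes; width 4.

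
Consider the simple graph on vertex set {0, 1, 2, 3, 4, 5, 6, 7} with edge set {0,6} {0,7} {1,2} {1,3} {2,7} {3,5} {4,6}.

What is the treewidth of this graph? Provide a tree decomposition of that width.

Every bag has size at most 2, so the width is 2 − 1 = 1 and tw(G) ≤ 1. Since G has at least one edge (e.g. 5–3), it is not an edgeless graph, so tw(G) ≥ 1. The upper and lower bounds meet at 1, so that is the treewidth.

Treewidth 1.
Bags: B1 = {3, 5}  B2 = {1, 3}  B3 = {1, 2}  B4 = {2, 7}  B5 = {0, 7}  B6 = {0, 6}  B7 = {4, 6}
Tree: B1–B2, B2–B3, B3–B4, B4–B5, B5–B6, B6–B7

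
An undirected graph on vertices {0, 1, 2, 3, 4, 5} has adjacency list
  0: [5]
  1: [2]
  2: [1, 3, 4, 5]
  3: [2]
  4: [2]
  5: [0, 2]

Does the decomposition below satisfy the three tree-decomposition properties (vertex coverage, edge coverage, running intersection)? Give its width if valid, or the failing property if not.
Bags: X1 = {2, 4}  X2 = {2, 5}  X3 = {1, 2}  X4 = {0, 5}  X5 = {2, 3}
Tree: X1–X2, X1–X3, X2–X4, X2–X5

Checking the three conditions: (i) the bags cover all of {0, 1, 2, 3, 4, 5}; (ii) for each edge, some bag contains both endpoints; (iii) the bags containing any fixed vertex form a subtree. All hold, so the decomposition is valid with width 2 − 1 = 1.

Yes; width 1.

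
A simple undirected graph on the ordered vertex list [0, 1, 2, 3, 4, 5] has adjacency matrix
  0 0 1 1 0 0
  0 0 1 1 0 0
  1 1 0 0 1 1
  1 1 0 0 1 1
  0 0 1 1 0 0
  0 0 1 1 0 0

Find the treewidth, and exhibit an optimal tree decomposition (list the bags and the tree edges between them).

Treewidth 2.
One such decomposition:
Bags: B1 = {0, 2, 3}  B2 = {2, 3, 5}  B3 = {2, 3, 4}  B4 = {1, 2, 3}
Tree: B1–B2, B2–B3, B3–B4

Every bag has size at most 3, so the width is 3 − 1 = 2 and tw(G) ≤ 2. For the lower bound, G contains the cycle 3–0–2–5–3, so G is not a forest; only forests have treewidth ≤ 1, hence tw(G) ≥ 2. Therefore the treewidth is 2.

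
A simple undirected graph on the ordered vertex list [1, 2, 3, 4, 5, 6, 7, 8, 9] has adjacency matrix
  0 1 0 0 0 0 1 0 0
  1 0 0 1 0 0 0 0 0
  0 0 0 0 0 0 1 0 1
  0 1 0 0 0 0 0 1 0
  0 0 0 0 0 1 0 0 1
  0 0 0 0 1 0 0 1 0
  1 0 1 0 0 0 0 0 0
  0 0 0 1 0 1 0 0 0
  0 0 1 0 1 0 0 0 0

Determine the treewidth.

A width-2 tree decomposition is:
Bags: B1 = {5, 6, 9}  B2 = {6, 8, 9}  B3 = {4, 8, 9}  B4 = {2, 4, 9}  B5 = {1, 2, 9}  B6 = {1, 7, 9}  B7 = {3, 7, 9}
Tree: B1–B2, B2–B3, B3–B4, B4–B5, B5–B6, B6–B7
Each bag holds 3 vertices, so the decomposition has width 2, which upper-bounds the treewidth. Since 9–5–6–8–4–2–1–7–3–9 is a cycle in G, G is not acyclic. Forests are exactly the graphs of treewidth ≤ 1, so tw(G) ≥ 2. Therefore the treewidth is 2.

2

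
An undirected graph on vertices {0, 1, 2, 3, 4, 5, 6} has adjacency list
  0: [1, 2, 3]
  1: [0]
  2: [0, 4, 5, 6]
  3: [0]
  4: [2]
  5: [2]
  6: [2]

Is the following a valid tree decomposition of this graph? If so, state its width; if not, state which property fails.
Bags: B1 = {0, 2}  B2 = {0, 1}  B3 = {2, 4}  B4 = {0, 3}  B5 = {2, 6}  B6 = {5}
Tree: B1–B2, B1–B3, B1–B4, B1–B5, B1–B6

A tree decomposition must satisfy three properties: every vertex lies in some bag; for every edge, both endpoints lie together in some bag; and for every vertex, the bags containing it form a connected subtree. Here edge (2,5) lies in no bag, so the decomposition is invalid.

No — edge (2,5) lies in no bag.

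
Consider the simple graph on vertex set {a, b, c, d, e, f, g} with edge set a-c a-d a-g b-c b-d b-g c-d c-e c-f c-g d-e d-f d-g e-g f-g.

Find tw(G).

3

A width-3 tree decomposition is:
Bags: B1 = {b, c, d, g}  B2 = {a, c, d, g}  B3 = {c, d, f, g}  B4 = {c, d, e, g}
Tree: B1–B2, B1–B3, B1–B4
The largest bag has 4 vertices, giving width 3; this decomposition certifies tw(G) ≤ 3. Conversely, {c, d, e, g} is a clique of size 4, and the vertices of any clique must share a bag in every tree decomposition; so some bag has ≥ 4 vertices and tw(G) ≥ 3. Therefore the treewidth is 3.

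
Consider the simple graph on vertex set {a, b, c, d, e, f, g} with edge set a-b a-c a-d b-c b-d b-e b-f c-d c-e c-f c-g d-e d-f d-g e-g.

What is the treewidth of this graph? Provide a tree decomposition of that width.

The largest bag has 4 vertices, giving width 3; this decomposition certifies tw(G) ≤ 3. Conversely, {c, d, e, g} is a clique of size 4, and the vertices of any clique must share a bag in every tree decomposition; so some bag has ≥ 4 vertices and tw(G) ≥ 3. Therefore the treewidth is 3.

Treewidth 3.
Bags: B1 = {a, b, c, d}  B2 = {b, c, d, e}  B3 = {b, c, d, f}  B4 = {c, d, e, g}
Tree: B1–B2, B2–B3, B2–B4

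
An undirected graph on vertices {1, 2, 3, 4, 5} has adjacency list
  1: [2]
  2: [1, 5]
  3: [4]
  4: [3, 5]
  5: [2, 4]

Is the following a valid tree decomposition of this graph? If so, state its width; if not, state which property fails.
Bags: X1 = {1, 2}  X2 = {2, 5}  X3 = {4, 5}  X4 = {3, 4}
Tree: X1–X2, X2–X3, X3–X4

Yes; width 1.

Vertex coverage: the bags together contain {1, 2, 3, 4, 5}, the full vertex set. Edge coverage: each edge of G has both endpoints in at least one bag. Running intersection: for every vertex, the bags containing it form a connected subtree. All three properties hold, so this is a valid tree decomposition of width max|bag| − 1 = 1, and hence tw(G) ≤ 1.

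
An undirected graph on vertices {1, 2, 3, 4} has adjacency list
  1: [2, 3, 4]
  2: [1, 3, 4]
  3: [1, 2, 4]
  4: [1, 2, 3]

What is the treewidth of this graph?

3

A width-3 tree decomposition is:
Bags: B1 = {1, 2, 3, 4}
Tree: (single bag)
With just one bag of size 4, the width is 4 − 1 = 3, so tw(G) ≤ 3. Conversely, {1, 2, 3, 4} is a clique of size 4, and the vertices of any clique must share a bag in every tree decomposition; so some bag has ≥ 4 vertices and tw(G) ≥ 3. The upper and lower bounds meet at 3, so that is the treewidth.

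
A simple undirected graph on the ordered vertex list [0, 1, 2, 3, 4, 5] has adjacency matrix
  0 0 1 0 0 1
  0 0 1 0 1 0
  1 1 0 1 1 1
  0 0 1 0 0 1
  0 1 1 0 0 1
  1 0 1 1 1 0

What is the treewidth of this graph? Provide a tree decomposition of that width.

Treewidth 2.
One such decomposition:
Bags: B1 = {2, 4, 5}  B2 = {0, 2, 5}  B3 = {2, 3, 5}  B4 = {1, 2, 4}
Tree: B1–B2, B1–B3, B1–B4

The largest bag has 3 vertices, giving width 2; this decomposition certifies tw(G) ≤ 2. For the lower bound, the 3 vertices {1, 2, 4} are pairwise adjacent, and any tree decomposition puts a clique entirely inside one bag — forcing width ≥ 2. Hence tw(G) = 2 exactly.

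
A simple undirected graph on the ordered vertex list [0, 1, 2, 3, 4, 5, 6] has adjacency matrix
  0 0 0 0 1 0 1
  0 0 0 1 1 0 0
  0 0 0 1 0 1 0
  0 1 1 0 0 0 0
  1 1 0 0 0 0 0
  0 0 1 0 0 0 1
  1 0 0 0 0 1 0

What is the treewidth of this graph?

A width-2 tree decomposition is:
Bags: B1 = {1, 2, 3}  B2 = {1, 2, 4}  B3 = {0, 2, 4}  B4 = {0, 2, 6}  B5 = {2, 5, 6}
Tree: B1–B2, B2–B3, B3–B4, B4–B5
Every bag has size at most 3, so the width is 3 − 1 = 2 and tw(G) ≤ 2. The edges 2–3–1–4–0–6–5–2 form a cycle, so G is not a tree and its treewidth is at least 2. Therefore the treewidth is 2.

2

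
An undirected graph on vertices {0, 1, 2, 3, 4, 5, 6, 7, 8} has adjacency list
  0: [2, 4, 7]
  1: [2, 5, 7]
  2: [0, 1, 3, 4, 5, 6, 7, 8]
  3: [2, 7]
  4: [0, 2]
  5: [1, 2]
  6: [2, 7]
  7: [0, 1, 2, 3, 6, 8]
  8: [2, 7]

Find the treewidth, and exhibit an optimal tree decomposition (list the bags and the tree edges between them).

Treewidth 2.
One such decomposition:
Bags: B1 = {0, 2, 7}  B2 = {2, 6, 7}  B3 = {1, 2, 7}  B4 = {2, 7, 8}  B5 = {1, 2, 5}  B6 = {2, 3, 7}  B7 = {0, 2, 4}
Tree: B1–B2, B2–B3, B3–B4, B3–B5, B2–B6, B1–B7

Every bag has size at most 3, so the width is 3 − 1 = 2 and tw(G) ≤ 2. On the other hand G contains the 3-clique {0, 2, 4}. A clique must lie in a single bag of any decomposition, so no decomposition can have width below 2. Combining the bounds, tw(G) = 2.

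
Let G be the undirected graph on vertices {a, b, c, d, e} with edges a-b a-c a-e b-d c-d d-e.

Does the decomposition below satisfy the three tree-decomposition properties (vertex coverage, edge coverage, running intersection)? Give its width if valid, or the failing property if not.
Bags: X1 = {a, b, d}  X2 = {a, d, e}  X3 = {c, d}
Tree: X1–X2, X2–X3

No — edge (a,c) lies in no bag.

A tree decomposition must satisfy three properties: every vertex lies in some bag; for every edge, both endpoints lie together in some bag; and for every vertex, the bags containing it form a connected subtree. Here edge (a,c) lies in no bag, so the decomposition is invalid.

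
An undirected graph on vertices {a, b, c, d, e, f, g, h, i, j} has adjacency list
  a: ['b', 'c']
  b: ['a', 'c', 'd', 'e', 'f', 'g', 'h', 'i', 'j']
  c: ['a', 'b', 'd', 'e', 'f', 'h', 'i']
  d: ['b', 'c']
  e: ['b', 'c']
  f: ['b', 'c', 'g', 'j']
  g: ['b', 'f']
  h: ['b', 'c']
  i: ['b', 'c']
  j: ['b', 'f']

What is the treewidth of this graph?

A width-2 tree decomposition is:
Bags: B1 = {b, c, f}  B2 = {a, b, c}  B3 = {b, f, g}  B4 = {b, c, e}  B5 = {b, f, j}  B6 = {b, c, i}  B7 = {b, c, h}  B8 = {b, c, d}
Tree: B1–B2, B1–B3, B2–B4, B1–B5, B4–B6, B4–B7, B7–B8
Each bag holds 3 vertices, so the decomposition has width 2, which upper-bounds the treewidth. On the other hand G contains the 3-clique {b, f, g}. A clique must lie in a single bag of any decomposition, so no decomposition can have width below 2. Hence tw(G) = 2 exactly.

2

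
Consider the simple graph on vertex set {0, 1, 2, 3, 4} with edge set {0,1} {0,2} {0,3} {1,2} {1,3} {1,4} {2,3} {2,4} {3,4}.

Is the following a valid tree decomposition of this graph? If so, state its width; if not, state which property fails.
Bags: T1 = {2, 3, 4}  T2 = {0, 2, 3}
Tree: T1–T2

A tree decomposition must satisfy three properties: every vertex lies in some bag; for every edge, both endpoints lie together in some bag; and for every vertex, the bags containing it form a connected subtree. Here vertex 1 appears in no bag, so the decomposition is invalid.

No — vertex 1 appears in no bag.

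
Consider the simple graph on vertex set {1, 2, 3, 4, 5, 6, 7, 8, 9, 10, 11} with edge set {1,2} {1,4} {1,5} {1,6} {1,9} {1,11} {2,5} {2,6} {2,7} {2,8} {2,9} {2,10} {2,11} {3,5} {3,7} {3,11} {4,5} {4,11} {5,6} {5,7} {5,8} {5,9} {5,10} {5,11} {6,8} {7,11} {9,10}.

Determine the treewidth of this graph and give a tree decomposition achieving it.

Treewidth 3.
One optimal decomposition is:
Bags: B1 = {1, 2, 5, 11}  B2 = {1, 2, 5, 6}  B3 = {2, 5, 7, 11}  B4 = {1, 2, 5, 9}  B5 = {1, 4, 5, 11}  B6 = {2, 5, 6, 8}  B7 = {2, 5, 9, 10}  B8 = {3, 5, 7, 11}
Tree: B1–B2, B1–B3, B1–B4, B1–B5, B2–B6, B4–B7, B3–B8

The largest bag has 4 vertices, giving width 3; this decomposition certifies tw(G) ≤ 3. For the lower bound, the 4 vertices {2, 5, 6, 8} are pairwise adjacent, and any tree decomposition puts a clique entirely inside one bag — forcing width ≥ 3. Hence tw(G) = 3 exactly.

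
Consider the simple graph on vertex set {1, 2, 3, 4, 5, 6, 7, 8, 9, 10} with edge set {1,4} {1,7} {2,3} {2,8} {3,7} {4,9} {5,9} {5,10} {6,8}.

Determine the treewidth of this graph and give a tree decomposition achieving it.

Treewidth 1.
One optimal decomposition is:
Bags: B1 = {6, 8}  B2 = {2, 8}  B3 = {2, 3}  B4 = {3, 7}  B5 = {1, 7}  B6 = {1, 4}  B7 = {4, 9}  B8 = {5, 9}  B9 = {5, 10}
Tree: B1–B2, B2–B3, B3–B4, B4–B5, B5–B6, B6–B7, B7–B8, B8–B9

The largest bag has 2 vertices, giving width 1; this decomposition certifies tw(G) ≤ 1. Since G has at least one edge (e.g. 6–8), it is not an edgeless graph, so tw(G) ≥ 1. Combining the bounds, tw(G) = 1.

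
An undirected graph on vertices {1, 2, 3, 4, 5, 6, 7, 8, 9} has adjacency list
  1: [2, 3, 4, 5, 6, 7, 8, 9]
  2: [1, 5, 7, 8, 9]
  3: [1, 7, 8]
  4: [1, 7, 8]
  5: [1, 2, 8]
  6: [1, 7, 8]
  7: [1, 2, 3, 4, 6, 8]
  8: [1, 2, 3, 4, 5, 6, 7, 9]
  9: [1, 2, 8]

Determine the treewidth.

A width-3 tree decomposition is:
Bags: B1 = {1, 3, 7, 8}  B2 = {1, 2, 7, 8}  B3 = {1, 2, 5, 8}  B4 = {1, 6, 7, 8}  B5 = {1, 4, 7, 8}  B6 = {1, 2, 8, 9}
Tree: B1–B2, B2–B3, B1–B4, B2–B5, B3–B6
Each bag holds 4 vertices, so the decomposition has width 3, which upper-bounds the treewidth. For the lower bound, the 4 vertices {1, 2, 8, 9} are pairwise adjacent, and any tree decomposition puts a clique entirely inside one bag — forcing width ≥ 3. Therefore the treewidth is 3.

3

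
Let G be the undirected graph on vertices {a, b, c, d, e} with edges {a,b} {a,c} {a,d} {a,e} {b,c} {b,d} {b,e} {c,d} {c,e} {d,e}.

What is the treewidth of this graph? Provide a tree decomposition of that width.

Treewidth 4.
One optimal decomposition is:
Bags: B1 = {a, b, c, d, e}
Tree: (single bag)

With just one bag of size 5, the width is 5 − 1 = 4, so tw(G) ≤ 4. On the other hand G contains the 5-clique {a, b, c, d, e}. A clique must lie in a single bag of any decomposition, so no decomposition can have width below 4. Combining the bounds, tw(G) = 4.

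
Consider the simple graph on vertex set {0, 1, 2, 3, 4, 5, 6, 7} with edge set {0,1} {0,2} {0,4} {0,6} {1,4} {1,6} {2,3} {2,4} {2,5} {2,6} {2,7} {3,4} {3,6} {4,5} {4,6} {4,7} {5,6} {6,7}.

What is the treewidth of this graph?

A width-3 tree decomposition is:
Bags: B1 = {2, 4, 6, 7}  B2 = {0, 2, 4, 6}  B3 = {0, 1, 4, 6}  B4 = {2, 3, 4, 6}  B5 = {2, 4, 5, 6}
Tree: B1–B2, B2–B3, B1–B4, B1–B5
Every bag has size at most 4, so the width is 4 − 1 = 3 and tw(G) ≤ 3. For the lower bound, the 4 vertices {0, 1, 4, 6} are pairwise adjacent, and any tree decomposition puts a clique entirely inside one bag — forcing width ≥ 3. Combining the bounds, tw(G) = 3.

3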